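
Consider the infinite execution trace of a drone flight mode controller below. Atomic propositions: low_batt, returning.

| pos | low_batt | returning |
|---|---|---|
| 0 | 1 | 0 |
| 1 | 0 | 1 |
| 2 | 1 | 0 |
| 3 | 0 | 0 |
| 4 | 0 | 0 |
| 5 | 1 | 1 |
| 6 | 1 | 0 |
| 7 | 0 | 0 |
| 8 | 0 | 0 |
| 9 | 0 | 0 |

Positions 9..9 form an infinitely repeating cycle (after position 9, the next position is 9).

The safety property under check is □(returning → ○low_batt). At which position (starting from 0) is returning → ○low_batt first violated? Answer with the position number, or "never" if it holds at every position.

returning → ○low_batt holds at every position 0..9, and those are all the positions the trace ever visits, so the invariant □(returning → ○low_batt) is never violated.

never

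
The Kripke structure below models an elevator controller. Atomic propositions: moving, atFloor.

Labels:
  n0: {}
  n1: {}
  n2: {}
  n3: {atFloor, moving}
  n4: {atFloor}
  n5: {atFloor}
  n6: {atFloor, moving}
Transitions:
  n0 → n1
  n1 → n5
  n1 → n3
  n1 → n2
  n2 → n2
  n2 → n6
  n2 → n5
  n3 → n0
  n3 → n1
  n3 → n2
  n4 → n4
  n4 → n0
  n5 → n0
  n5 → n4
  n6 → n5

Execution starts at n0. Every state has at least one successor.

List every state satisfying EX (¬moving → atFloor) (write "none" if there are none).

{n1, n2, n4, n5, n6}

States satisfying ¬moving → atFloor: {n3, n4, n5, n6}.
States satisfying EX (¬moving → atFloor): {n1, n2, n4, n5, n6}.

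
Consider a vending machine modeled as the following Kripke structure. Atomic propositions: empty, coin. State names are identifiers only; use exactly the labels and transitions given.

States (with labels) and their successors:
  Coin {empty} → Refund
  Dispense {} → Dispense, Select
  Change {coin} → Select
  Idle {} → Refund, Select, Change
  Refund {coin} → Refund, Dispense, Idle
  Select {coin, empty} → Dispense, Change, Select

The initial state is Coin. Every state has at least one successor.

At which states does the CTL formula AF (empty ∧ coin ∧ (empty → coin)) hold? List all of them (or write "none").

{Change, Select}

States satisfying empty ∧ coin ∧ (empty → coin): {Select}.
States satisfying AF (empty ∧ coin ∧ (empty → coin)): {Change, Select}.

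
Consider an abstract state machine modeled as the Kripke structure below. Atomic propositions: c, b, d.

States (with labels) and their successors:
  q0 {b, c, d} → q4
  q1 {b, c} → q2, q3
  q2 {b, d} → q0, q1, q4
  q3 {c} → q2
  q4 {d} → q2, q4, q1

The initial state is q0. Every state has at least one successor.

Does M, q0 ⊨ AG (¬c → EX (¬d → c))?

Holds

States satisfying ¬c → EX (¬d → c): {q0, q1, q2, q3, q4}.
States satisfying AG (¬c → EX (¬d → c)): {q0, q1, q2, q3, q4}.
Every state reachable from q0 satisfies ¬c → EX (¬d → c).
q0 ∈ Sat(AG (¬c → EX (¬d → c))).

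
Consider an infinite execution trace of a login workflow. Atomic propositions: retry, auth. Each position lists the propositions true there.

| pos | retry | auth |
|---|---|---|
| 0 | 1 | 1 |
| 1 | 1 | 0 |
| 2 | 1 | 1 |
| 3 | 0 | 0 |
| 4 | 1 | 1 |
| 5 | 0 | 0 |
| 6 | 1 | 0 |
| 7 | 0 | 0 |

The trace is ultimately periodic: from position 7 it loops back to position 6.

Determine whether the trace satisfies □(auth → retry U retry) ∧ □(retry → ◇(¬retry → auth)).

auth → retry U retry holds at every position 0..7, and those are all positions ever visited, so □(auth → retry U retry) holds.
Positions where auth holds: 0, 2, 4.
Check retry U retry at each: 0→ok, 2→ok, 4→ok.
retry → ◇(¬retry → auth) holds at every position 0..7, and those are all positions ever visited, so □(retry → ◇(¬retry → auth)) holds.
Positions where retry holds: 0, 1, 2, 4, 6.
Check ◇(¬retry → auth) at each: 0→ok, 1→ok, 2→ok, 4→ok, 6→ok.
At position 0: □(auth → retry U retry) is true; □(retry → ◇(¬retry → auth)) is true; so □(auth → retry U retry) ∧ □(retry → ◇(¬retry → auth)) is true.

Satisfied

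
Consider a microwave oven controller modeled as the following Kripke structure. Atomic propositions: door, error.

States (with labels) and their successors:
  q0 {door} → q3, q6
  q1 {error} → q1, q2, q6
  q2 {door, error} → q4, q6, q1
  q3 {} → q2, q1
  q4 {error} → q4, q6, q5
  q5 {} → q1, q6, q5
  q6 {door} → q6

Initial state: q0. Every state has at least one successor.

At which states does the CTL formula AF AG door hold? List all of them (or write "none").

States satisfying AG door: {q6}.
States satisfying AF AG door: {q6}.

{q6}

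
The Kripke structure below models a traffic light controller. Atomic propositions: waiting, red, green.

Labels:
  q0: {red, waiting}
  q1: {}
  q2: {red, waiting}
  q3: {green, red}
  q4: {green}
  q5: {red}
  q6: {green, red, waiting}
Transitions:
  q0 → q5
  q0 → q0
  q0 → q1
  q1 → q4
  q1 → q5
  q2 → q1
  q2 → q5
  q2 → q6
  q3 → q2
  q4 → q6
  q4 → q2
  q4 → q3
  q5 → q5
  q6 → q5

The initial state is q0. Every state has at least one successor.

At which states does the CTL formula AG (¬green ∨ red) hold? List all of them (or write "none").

States satisfying ¬green ∨ red: {q0, q1, q2, q3, q5, q6}.
States satisfying AG (¬green ∨ red): {q5, q6}.

{q5, q6}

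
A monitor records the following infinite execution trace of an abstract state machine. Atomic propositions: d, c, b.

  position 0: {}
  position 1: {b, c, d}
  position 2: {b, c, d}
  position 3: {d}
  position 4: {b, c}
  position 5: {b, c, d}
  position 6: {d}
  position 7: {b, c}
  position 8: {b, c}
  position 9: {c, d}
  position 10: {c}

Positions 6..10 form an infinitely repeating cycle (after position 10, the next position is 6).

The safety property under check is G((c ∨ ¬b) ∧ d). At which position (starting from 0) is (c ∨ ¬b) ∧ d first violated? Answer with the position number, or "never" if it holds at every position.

0

At position 0 the labels are {}, so (c ∨ ¬b) ∧ d is false there. This is the first violation.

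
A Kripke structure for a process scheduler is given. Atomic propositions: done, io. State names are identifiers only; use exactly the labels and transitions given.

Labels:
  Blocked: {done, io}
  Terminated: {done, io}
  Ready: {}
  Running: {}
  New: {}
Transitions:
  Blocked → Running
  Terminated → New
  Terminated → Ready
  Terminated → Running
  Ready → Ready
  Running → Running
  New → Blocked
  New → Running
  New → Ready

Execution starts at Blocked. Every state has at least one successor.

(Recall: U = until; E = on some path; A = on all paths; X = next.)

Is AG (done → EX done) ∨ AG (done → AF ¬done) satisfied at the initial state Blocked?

States satisfying done → EX done: {Ready, Running, New}.
States satisfying AG (done → EX done): {Ready, Running}.
States satisfying done → AF ¬done: {Blocked, Terminated, Ready, Running, New}.
States satisfying AG (done → AF ¬done): {Blocked, Terminated, Ready, Running, New}.
States satisfying AG (done → EX done) ∨ AG (done → AF ¬done): {Blocked, Terminated, Ready, Running, New}.
Blocked ∈ Sat(AG (done → EX done) ∨ AG (done → AF ¬done)).

Yes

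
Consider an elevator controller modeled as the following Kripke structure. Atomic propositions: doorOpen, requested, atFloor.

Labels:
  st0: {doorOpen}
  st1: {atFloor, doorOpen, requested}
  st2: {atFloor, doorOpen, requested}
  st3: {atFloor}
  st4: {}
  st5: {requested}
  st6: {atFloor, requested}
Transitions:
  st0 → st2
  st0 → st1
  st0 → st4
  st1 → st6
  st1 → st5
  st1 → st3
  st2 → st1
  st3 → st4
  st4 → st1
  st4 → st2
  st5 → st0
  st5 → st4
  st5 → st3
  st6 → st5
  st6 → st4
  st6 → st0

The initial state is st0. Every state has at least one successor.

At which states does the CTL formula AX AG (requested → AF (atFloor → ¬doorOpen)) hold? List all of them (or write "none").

{st0, st1, st2, st3, st4, st5, st6}

States satisfying AG (requested → AF (atFloor → ¬doorOpen)): {st0, st1, st2, st3, st4, st5, st6}.
States satisfying AX AG (requested → AF (atFloor → ¬doorOpen)): {st0, st1, st2, st3, st4, st5, st6}.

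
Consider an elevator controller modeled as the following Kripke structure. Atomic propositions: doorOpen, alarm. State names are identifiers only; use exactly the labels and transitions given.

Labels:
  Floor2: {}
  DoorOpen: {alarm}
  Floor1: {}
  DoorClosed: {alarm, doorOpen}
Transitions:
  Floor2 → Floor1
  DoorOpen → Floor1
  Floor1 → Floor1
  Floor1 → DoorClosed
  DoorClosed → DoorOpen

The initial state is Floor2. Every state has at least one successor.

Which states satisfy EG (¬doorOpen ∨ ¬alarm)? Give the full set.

{Floor2, DoorOpen, Floor1}

States satisfying ¬doorOpen ∨ ¬alarm: {Floor2, DoorOpen, Floor1}.
States satisfying EG (¬doorOpen ∨ ¬alarm): {Floor2, DoorOpen, Floor1}.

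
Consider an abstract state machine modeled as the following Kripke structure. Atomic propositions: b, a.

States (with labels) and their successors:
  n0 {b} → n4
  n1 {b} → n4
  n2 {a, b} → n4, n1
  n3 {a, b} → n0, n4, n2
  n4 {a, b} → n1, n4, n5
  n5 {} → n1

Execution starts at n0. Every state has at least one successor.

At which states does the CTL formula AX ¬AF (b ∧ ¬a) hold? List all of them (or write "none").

States satisfying ¬AF (b ∧ ¬a): {n2, n3, n4}.
States satisfying AX ¬AF (b ∧ ¬a): {n0, n1}.

{n0, n1}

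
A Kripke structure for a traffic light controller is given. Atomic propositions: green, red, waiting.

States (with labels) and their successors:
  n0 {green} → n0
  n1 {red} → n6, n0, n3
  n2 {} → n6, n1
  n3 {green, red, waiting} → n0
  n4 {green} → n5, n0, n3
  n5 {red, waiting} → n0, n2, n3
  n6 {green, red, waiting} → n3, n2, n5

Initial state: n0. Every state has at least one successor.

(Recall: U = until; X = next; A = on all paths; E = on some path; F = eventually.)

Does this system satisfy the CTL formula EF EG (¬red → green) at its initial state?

States satisfying EG (¬red → green): {n0, n1, n3, n4, n5, n6}.
States satisfying EF EG (¬red → green): {n0, n1, n2, n3, n4, n5, n6}.
Some path from n0 reaches a state where EG (¬red → green) holds.
n0 ∈ Sat(EF EG (¬red → green)).

Satisfied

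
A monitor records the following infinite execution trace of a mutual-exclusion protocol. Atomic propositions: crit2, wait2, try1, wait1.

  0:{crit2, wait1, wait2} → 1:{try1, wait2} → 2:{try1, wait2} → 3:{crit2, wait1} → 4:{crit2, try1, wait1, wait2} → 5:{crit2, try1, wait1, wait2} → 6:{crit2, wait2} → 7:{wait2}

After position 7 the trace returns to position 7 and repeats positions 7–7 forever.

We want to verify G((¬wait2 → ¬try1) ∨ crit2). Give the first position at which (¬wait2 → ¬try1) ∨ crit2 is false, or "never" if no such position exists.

(¬wait2 → ¬try1) ∨ crit2 holds at every position 0..7, and those are all the positions the trace ever visits, so the invariant G((¬wait2 → ¬try1) ∨ crit2) is never violated.

never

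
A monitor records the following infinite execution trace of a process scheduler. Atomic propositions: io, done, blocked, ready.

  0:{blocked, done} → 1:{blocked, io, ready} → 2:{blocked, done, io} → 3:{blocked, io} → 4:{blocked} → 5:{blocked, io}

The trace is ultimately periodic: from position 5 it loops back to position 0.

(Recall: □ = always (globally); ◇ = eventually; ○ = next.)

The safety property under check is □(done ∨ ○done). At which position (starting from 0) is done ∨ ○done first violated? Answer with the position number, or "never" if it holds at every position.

Check done ∨ ○done at each position in order: 0 ✓, 1 ✓, 2 ✓.
At position 3 the labels are {blocked, io} and the next position 4 has {blocked}, so done ∨ ○done is false there. This is the first violation.

3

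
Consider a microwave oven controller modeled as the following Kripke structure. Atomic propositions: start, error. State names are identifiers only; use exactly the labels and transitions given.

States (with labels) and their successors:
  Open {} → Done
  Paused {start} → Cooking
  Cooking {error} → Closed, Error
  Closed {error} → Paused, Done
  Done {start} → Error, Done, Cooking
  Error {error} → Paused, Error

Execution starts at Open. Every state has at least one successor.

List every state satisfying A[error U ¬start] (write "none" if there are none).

States satisfying error: {Cooking, Closed, Error}.
States satisfying ¬start: {Open, Cooking, Closed, Error}.
States satisfying A[error U ¬start]: {Open, Cooking, Closed, Error}.

{Open, Cooking, Closed, Error}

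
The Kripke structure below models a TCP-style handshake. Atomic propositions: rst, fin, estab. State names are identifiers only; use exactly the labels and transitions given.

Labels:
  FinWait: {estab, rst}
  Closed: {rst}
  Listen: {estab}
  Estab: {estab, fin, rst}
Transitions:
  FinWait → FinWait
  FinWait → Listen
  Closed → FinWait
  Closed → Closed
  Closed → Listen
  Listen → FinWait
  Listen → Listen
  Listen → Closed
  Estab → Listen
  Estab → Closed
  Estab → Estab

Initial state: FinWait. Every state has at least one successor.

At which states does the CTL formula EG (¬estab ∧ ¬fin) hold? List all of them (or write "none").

{Closed}

States satisfying ¬estab ∧ ¬fin: {Closed}.
States satisfying EG (¬estab ∧ ¬fin): {Closed}.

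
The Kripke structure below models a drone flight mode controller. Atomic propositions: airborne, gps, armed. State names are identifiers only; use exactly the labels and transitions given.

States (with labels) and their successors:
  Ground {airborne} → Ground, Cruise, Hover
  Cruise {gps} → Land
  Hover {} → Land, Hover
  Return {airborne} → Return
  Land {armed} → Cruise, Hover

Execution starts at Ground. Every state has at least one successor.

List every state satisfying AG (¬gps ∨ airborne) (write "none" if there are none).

{Return}

States satisfying ¬gps ∨ airborne: {Ground, Hover, Return, Land}.
States satisfying AG (¬gps ∨ airborne): {Return}.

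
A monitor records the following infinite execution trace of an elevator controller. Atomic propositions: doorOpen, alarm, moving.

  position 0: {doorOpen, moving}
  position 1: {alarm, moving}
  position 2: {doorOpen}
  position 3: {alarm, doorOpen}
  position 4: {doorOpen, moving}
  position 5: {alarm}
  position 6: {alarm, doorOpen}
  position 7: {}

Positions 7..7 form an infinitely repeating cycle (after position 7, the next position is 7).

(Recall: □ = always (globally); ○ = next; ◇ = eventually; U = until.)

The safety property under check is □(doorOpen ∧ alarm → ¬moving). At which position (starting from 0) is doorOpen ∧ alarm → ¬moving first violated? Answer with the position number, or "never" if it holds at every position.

never

doorOpen ∧ alarm → ¬moving holds at every position 0..7, and those are all the positions the trace ever visits, so the invariant □(doorOpen ∧ alarm → ¬moving) is never violated.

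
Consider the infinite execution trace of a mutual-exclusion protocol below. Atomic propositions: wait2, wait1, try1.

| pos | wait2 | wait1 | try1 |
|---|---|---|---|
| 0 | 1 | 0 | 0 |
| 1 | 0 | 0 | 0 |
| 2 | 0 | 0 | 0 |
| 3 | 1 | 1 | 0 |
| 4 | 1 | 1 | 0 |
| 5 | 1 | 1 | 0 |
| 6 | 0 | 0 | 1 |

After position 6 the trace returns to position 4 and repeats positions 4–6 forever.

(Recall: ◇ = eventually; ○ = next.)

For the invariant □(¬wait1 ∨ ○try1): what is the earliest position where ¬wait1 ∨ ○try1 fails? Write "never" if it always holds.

3

Check ¬wait1 ∨ ○try1 at each position in order: 0 ✓, 1 ✓, 2 ✓.
At position 3 the labels are {wait1, wait2} and the next position 4 has {wait1, wait2}, so ¬wait1 ∨ ○try1 is false there. This is the first violation.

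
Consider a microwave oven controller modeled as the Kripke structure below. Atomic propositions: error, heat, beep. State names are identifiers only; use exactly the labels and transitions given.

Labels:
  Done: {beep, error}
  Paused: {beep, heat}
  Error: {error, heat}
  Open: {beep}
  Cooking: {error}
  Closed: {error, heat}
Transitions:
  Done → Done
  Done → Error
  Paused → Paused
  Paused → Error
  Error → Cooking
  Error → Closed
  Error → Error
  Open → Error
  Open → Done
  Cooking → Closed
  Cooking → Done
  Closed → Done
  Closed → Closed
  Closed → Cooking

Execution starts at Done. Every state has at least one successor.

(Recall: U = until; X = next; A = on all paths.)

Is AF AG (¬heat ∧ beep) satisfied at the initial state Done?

States satisfying AG (¬heat ∧ beep): ∅.
States satisfying AF AG (¬heat ∧ beep): ∅.
There is a path from Done along which AG (¬heat ∧ beep) never holds.
Done ∉ Sat(AF AG (¬heat ∧ beep)).

Does not hold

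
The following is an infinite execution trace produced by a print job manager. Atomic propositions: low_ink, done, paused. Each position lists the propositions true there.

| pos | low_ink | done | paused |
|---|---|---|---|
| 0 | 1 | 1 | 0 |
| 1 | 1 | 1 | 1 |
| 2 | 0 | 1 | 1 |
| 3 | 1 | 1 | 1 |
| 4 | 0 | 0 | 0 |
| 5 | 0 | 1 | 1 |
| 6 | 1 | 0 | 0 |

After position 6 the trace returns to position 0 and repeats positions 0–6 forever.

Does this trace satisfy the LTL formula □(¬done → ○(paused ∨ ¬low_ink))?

Does not hold

¬done → ○(paused ∨ ¬low_ink) must hold at every position from 0 onward. It fails at position 6, so □(¬done → ○(paused ∨ ¬low_ink)) is false.
Positions where ¬done holds: 4, 6.
Check ○(paused ∨ ¬low_ink) at each: 4→ok, 6→fails.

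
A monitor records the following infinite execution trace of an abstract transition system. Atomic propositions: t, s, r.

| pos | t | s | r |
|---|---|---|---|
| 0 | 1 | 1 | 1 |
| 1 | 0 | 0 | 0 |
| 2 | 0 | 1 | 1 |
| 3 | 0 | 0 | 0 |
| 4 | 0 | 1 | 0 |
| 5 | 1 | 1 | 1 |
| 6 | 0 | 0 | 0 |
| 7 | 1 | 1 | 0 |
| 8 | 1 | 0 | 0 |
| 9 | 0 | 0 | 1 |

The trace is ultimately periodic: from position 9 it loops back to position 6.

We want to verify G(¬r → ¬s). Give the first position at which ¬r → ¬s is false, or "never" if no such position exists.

4

Check ¬r → ¬s at each position in order: 0 ✓, 1 ✓, 2 ✓, 3 ✓.
At position 4 the labels are {s}, so ¬r → ¬s is false there. This is the first violation.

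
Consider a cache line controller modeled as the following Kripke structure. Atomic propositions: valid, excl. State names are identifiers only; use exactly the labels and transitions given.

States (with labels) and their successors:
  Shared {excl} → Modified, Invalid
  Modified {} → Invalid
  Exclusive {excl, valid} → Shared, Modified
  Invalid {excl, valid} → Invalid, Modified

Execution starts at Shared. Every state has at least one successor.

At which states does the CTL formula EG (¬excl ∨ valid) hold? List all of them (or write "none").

{Modified, Exclusive, Invalid}

States satisfying ¬excl ∨ valid: {Modified, Exclusive, Invalid}.
States satisfying EG (¬excl ∨ valid): {Modified, Exclusive, Invalid}.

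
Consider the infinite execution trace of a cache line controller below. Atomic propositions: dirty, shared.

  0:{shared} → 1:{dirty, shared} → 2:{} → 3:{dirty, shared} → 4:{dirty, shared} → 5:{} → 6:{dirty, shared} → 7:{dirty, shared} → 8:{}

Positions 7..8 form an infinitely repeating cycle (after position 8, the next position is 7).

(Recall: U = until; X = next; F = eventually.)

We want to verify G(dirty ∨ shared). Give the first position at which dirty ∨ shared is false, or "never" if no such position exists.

2

Check dirty ∨ shared at each position in order: 0 ✓, 1 ✓.
At position 2 the labels are {}, so dirty ∨ shared is false there. This is the first violation.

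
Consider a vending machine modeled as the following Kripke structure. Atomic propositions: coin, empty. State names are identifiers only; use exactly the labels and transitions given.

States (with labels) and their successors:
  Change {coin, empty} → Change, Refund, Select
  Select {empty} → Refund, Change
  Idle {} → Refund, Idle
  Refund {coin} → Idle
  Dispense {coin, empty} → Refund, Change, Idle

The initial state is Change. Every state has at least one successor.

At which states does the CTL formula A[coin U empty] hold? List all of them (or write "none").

{Change, Select, Dispense}

States satisfying coin: {Change, Refund, Dispense}.
States satisfying empty: {Change, Select, Dispense}.
States satisfying A[coin U empty]: {Change, Select, Dispense}.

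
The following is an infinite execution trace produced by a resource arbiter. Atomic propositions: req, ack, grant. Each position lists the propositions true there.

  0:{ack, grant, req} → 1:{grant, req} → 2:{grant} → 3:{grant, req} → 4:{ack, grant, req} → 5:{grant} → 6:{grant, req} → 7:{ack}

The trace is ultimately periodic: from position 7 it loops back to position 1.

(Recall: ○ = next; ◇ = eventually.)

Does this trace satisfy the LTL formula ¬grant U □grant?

Does not hold

Walking from position 0: at position 0, □grant has not yet held and ¬grant fails, so ¬grant U □grant is false.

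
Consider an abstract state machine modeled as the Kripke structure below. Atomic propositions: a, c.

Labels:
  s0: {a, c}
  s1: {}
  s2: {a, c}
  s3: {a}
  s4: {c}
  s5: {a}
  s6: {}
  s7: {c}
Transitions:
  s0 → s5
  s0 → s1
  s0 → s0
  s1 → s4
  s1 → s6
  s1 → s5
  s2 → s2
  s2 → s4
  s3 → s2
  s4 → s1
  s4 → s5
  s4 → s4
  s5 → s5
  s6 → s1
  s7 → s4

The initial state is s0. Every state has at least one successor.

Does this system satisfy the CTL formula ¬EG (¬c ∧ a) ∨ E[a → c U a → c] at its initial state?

Yes

States satisfying ¬c ∧ a: {s3, s5}.
States satisfying EG (¬c ∧ a): {s5}.
States satisfying ¬EG (¬c ∧ a): {s0, s1, s2, s3, s4, s6, s7}.
States satisfying a → c: {s0, s1, s2, s4, s6, s7}.
States satisfying E[a → c U a → c]: {s0, s1, s2, s4, s6, s7}.
States satisfying ¬EG (¬c ∧ a) ∨ E[a → c U a → c]: {s0, s1, s2, s3, s4, s6, s7}.
s0 ∈ Sat(¬EG (¬c ∧ a) ∨ E[a → c U a → c]).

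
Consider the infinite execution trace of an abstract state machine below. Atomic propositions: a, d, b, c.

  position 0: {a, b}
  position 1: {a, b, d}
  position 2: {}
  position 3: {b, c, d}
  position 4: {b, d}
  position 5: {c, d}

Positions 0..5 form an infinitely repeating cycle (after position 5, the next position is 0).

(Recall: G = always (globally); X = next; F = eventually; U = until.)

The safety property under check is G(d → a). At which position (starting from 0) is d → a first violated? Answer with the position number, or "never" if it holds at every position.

Check d → a at each position in order: 0 ✓, 1 ✓, 2 ✓.
At position 3 the labels are {b, c, d}, so d → a is false there. This is the first violation.

3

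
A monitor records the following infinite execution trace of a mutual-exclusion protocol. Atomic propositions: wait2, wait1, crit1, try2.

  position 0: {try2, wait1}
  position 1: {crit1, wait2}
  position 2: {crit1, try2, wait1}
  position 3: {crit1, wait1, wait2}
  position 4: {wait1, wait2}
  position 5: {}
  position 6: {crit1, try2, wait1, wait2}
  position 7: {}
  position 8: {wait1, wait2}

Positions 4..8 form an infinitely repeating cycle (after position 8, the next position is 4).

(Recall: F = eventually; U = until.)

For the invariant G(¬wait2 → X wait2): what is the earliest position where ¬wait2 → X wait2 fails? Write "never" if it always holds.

never

¬wait2 → X wait2 holds at every position 0..8, and those are all the positions the trace ever visits, so the invariant G(¬wait2 → X wait2) is never violated.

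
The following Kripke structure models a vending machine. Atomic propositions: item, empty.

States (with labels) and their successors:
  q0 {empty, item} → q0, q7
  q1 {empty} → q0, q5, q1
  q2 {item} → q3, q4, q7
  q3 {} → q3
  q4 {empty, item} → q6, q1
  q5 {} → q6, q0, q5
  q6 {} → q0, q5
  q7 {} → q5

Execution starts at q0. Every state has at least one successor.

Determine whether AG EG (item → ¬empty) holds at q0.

States satisfying EG (item → ¬empty): {q1, q2, q3, q5, q6, q7}.
States satisfying AG EG (item → ¬empty): {q3}.
q0 is reachable from q0 and violates EG (item → ¬empty), so AG fails at q0.
q0 ∉ Sat(AG EG (item → ¬empty)).

Violated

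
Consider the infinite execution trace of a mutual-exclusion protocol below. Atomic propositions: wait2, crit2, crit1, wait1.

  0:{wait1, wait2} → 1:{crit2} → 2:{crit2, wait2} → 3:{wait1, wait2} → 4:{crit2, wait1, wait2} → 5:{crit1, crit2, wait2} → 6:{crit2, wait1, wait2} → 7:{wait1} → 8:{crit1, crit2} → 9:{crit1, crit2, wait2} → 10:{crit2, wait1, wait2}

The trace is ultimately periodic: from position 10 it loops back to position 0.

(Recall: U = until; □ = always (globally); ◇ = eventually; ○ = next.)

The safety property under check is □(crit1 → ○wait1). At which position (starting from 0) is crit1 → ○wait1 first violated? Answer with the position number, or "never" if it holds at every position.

8

Check crit1 → ○wait1 at each position in order: 0 ✓, 1 ✓, 2 ✓, 3 ✓, 4 ✓, 5 ✓, 6 ✓, 7 ✓.
At position 8 the labels are {crit1, crit2} and the next position 9 has {crit1, crit2, wait2}, so crit1 → ○wait1 is false there. This is the first violation.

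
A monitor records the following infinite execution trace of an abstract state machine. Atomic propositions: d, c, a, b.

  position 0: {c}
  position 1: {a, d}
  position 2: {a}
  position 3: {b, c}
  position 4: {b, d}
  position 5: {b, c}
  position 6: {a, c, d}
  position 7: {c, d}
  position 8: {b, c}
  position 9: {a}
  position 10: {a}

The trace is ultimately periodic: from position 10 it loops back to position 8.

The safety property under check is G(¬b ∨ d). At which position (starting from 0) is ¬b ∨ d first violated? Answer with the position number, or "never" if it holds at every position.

Check ¬b ∨ d at each position in order: 0 ✓, 1 ✓, 2 ✓.
At position 3 the labels are {b, c}, so ¬b ∨ d is false there. This is the first violation.

3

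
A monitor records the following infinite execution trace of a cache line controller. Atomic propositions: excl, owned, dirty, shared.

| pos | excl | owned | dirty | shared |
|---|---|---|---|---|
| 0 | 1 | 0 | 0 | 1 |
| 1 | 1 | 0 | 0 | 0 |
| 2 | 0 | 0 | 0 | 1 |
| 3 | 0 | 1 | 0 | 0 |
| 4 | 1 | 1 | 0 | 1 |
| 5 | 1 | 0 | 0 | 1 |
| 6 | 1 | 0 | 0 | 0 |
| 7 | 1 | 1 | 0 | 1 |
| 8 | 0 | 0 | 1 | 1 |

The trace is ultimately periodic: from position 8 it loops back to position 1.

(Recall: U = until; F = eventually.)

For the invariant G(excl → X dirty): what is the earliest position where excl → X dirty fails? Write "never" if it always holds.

At position 0 the labels are {excl, shared} and the next position 1 has {excl}, so excl → X dirty is false there. This is the first violation.

0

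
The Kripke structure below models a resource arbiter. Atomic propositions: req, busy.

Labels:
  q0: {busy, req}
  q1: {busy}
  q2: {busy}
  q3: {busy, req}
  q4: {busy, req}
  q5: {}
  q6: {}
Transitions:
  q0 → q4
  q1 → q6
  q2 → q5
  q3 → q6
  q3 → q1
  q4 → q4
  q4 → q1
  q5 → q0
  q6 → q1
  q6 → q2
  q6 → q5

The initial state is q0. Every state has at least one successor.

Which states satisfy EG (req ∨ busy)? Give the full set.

States satisfying req ∨ busy: {q0, q1, q2, q3, q4}.
States satisfying EG (req ∨ busy): {q0, q4}.

{q0, q4}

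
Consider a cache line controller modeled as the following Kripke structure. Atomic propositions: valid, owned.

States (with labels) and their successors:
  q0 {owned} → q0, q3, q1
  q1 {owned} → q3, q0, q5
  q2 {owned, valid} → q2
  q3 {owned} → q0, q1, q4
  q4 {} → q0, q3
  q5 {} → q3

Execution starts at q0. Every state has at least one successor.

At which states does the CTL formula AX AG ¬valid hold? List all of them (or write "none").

{q0, q1, q3, q4, q5}

States satisfying AG ¬valid: {q0, q1, q3, q4, q5}.
States satisfying AX AG ¬valid: {q0, q1, q3, q4, q5}.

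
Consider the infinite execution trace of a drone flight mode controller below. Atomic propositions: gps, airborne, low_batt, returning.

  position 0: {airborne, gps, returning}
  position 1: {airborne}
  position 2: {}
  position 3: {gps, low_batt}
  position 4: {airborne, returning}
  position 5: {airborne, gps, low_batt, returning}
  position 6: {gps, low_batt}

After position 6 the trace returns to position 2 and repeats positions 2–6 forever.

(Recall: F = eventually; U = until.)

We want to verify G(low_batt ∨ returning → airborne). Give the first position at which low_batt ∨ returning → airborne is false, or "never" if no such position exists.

Check low_batt ∨ returning → airborne at each position in order: 0 ✓, 1 ✓, 2 ✓.
At position 3 the labels are {gps, low_batt}, so low_batt ∨ returning → airborne is false there. This is the first violation.

3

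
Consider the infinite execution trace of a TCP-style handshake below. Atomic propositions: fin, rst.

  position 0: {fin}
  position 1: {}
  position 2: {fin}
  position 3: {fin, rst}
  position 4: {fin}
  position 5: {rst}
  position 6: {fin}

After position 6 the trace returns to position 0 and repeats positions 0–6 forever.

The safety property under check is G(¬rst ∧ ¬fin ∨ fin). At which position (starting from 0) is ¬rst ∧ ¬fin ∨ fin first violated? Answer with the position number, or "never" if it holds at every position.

Check ¬rst ∧ ¬fin ∨ fin at each position in order: 0 ✓, 1 ✓, 2 ✓, 3 ✓, 4 ✓.
At position 5 the labels are {rst}, so ¬rst ∧ ¬fin ∨ fin is false there. This is the first violation.

5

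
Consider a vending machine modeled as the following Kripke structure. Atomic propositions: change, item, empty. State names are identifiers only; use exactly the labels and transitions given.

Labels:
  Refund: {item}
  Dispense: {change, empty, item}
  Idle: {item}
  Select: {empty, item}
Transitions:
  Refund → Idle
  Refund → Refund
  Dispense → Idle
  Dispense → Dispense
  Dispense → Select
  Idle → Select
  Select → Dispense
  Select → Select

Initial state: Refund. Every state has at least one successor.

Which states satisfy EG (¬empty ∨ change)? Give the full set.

States satisfying ¬empty ∨ change: {Refund, Dispense, Idle}.
States satisfying EG (¬empty ∨ change): {Refund, Dispense}.

{Refund, Dispense}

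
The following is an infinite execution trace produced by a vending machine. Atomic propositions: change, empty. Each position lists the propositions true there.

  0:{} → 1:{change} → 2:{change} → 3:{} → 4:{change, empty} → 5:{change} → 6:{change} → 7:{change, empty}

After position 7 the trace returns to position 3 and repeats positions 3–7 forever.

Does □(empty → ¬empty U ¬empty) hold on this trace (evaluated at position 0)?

empty → ¬empty U ¬empty must hold at every position from 0 onward. It fails at position 4, so □(empty → ¬empty U ¬empty) is false.
Positions where empty holds: 4, 7.
Check ¬empty U ¬empty at each: 4→fails, 7→fails.

Violated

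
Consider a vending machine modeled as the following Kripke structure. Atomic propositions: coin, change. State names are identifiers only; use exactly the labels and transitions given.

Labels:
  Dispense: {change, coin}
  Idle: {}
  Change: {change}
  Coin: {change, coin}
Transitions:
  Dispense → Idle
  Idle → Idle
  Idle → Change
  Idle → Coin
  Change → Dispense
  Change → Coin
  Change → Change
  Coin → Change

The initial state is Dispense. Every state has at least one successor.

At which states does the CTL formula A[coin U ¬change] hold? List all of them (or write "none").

{Dispense, Idle}

States satisfying coin: {Dispense, Coin}.
States satisfying ¬change: {Idle}.
States satisfying A[coin U ¬change]: {Dispense, Idle}.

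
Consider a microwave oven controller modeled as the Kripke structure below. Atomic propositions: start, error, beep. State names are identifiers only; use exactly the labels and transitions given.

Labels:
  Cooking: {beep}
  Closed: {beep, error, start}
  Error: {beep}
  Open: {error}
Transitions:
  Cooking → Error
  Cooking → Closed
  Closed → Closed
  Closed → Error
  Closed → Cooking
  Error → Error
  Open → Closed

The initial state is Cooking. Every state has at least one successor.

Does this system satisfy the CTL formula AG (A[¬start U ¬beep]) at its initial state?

States satisfying A[¬start U ¬beep]: {Open}.
States satisfying AG (A[¬start U ¬beep]): ∅.
Closed is reachable from Cooking and violates A[¬start U ¬beep], so AG fails at Cooking.
Cooking ∉ Sat(AG (A[¬start U ¬beep])).

Does not hold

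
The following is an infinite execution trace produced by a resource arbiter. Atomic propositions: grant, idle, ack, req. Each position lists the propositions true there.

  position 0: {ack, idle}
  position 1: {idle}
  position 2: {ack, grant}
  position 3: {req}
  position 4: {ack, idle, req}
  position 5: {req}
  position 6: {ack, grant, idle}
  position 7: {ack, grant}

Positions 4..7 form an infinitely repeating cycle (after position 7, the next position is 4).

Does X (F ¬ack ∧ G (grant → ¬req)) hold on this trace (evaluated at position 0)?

The position after 0 is 1; F ¬ack ∧ G (grant → ¬req) is true there.

Satisfied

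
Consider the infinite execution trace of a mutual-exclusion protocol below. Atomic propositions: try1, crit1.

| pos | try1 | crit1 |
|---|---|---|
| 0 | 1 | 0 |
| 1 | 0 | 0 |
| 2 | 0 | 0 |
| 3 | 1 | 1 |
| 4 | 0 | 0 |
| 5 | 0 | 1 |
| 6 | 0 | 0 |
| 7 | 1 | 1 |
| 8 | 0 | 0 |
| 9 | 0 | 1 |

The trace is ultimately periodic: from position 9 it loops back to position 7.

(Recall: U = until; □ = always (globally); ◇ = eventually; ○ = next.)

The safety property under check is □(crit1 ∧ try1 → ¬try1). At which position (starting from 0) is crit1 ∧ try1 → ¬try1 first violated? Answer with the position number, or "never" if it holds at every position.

3

Check crit1 ∧ try1 → ¬try1 at each position in order: 0 ✓, 1 ✓, 2 ✓.
At position 3 the labels are {crit1, try1}, so crit1 ∧ try1 → ¬try1 is false there. This is the first violation.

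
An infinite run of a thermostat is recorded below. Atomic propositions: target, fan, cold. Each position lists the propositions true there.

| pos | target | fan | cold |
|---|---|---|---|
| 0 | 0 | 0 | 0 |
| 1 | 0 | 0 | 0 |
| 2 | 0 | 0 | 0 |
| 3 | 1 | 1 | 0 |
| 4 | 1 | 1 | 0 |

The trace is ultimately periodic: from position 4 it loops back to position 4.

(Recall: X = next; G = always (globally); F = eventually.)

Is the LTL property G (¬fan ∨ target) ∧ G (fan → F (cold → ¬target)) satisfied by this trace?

¬fan ∨ target holds at every position 0..4, and those are all positions ever visited, so G (¬fan ∨ target) holds.
fan → F (cold → ¬target) holds at every position 0..4, and those are all positions ever visited, so G (fan → F (cold → ¬target)) holds.
Positions where fan holds: 3, 4.
Check F (cold → ¬target) at each: 3→ok, 4→ok.
At position 0: G (¬fan ∨ target) is true; G (fan → F (cold → ¬target)) is true; so G (¬fan ∨ target) ∧ G (fan → F (cold → ¬target)) is true.

Satisfied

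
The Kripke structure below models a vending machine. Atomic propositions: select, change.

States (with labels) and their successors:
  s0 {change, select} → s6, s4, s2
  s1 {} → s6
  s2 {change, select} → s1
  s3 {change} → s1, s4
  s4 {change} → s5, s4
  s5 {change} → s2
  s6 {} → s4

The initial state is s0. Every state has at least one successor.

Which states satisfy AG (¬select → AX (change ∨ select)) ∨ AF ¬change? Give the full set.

{s1, s2, s5, s6}

States satisfying ¬select → AX (change ∨ select): {s0, s2, s4, s5, s6}.
States satisfying AG (¬select → AX (change ∨ select)): ∅.
States satisfying ¬change: {s1, s6}.
States satisfying AF ¬change: {s1, s2, s5, s6}.
States satisfying AG (¬select → AX (change ∨ select)) ∨ AF ¬change: {s1, s2, s5, s6}.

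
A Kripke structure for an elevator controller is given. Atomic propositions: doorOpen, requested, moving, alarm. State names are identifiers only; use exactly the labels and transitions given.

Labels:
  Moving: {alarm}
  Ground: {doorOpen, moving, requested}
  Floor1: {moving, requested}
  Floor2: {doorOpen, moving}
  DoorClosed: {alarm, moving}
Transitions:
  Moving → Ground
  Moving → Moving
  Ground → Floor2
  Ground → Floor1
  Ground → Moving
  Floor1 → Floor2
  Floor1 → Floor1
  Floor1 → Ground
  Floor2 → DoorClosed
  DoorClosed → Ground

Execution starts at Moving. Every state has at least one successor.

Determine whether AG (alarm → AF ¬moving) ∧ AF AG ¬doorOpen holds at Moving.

Violated

States satisfying alarm → AF ¬moving: {Moving, Ground, Floor1, Floor2}.
States satisfying AG (alarm → AF ¬moving): ∅.
States satisfying AG ¬doorOpen: ∅.
States satisfying AF AG ¬doorOpen: ∅.
States satisfying AG (alarm → AF ¬moving) ∧ AF AG ¬doorOpen: ∅.
Moving ∉ Sat(AG (alarm → AF ¬moving) ∧ AF AG ¬doorOpen).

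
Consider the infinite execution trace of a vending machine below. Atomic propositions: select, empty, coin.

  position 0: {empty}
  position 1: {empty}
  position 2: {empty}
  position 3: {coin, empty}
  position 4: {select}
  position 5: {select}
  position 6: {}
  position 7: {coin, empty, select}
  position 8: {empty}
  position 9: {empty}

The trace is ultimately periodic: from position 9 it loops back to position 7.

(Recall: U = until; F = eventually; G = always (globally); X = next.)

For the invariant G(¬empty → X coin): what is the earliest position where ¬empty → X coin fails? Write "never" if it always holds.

4

Check ¬empty → X coin at each position in order: 0 ✓, 1 ✓, 2 ✓, 3 ✓.
At position 4 the labels are {select} and the next position 5 has {select}, so ¬empty → X coin is false there. This is the first violation.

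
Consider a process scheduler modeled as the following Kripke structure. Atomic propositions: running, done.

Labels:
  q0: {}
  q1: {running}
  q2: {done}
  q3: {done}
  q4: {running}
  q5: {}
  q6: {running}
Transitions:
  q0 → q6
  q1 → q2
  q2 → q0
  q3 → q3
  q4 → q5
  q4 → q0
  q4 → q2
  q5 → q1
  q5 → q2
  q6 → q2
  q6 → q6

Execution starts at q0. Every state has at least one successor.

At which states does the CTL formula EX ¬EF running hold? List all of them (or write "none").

States satisfying ¬EF running: {q3}.
States satisfying EX ¬EF running: {q3}.

{q3}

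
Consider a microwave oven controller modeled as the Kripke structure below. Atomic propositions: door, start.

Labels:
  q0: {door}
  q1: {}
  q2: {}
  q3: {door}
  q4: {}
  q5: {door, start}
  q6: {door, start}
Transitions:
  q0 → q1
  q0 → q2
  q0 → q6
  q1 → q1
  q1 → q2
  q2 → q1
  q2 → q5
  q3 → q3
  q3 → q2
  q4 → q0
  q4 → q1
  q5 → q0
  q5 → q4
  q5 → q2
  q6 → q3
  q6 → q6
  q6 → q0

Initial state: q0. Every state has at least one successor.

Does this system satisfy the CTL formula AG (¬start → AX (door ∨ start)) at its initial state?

Does not hold

States satisfying ¬start → AX (door ∨ start): {q5, q6}.
States satisfying AG (¬start → AX (door ∨ start)): ∅.
q0 is reachable from q0 and violates ¬start → AX (door ∨ start), so AG fails at q0.
q0 ∉ Sat(AG (¬start → AX (door ∨ start))).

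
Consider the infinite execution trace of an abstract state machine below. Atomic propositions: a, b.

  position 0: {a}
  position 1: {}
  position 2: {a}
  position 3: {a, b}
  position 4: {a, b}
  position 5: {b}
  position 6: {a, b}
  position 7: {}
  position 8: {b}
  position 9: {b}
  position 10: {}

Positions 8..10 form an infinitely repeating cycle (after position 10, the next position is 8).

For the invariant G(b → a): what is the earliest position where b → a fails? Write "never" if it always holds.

5

Check b → a at each position in order: 0 ✓, 1 ✓, 2 ✓, 3 ✓, 4 ✓.
At position 5 the labels are {b}, so b → a is false there. This is the first violation.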